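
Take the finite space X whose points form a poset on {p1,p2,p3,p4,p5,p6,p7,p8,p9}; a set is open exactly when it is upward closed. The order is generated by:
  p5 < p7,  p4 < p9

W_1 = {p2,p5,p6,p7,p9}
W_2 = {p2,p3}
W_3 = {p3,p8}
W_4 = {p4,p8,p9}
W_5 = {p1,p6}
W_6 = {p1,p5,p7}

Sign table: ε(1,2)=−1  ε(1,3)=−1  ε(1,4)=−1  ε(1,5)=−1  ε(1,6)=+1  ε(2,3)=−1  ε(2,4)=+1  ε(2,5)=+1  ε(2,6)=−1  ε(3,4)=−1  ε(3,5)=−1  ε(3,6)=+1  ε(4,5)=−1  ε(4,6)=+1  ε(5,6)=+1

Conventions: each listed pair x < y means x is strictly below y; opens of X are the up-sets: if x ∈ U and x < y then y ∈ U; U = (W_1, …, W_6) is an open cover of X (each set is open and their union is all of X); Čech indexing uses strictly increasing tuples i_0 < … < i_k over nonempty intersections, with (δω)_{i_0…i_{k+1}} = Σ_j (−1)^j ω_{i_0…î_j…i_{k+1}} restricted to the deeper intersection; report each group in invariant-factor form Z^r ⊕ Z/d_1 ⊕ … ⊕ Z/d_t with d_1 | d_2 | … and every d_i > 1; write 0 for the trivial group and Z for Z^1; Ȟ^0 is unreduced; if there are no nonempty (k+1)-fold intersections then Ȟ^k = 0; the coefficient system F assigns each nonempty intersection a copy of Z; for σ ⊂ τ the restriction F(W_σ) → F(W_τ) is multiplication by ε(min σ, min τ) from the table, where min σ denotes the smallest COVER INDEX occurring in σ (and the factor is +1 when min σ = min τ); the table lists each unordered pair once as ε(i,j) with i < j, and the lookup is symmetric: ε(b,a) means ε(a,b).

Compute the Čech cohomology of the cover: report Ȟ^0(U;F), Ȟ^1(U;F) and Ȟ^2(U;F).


intersection data:
  W12={p2} W14={p9} W15={p6} W16={p5,p7} W23={p3} W34={p8} W56={p1}
C dims 6,7; δ0: rk 6, SNF 1^5·2
Ȟ^0 = (6 − 6) − 0 = 0, so Ȟ^0 ≅ 0
Ȟ^1 = (7 − 0) − 6 = 1 plus torsion [2], so Ȟ^1 ≅ Z ⊕ Z/2
Ȟ^2 = (0 − 0) − 0 = 0, so Ȟ^2 ≅ 0

Ȟ^0(U;F) ≅ 0, Ȟ^1(U;F) ≅ Z ⊕ Z/2 and Ȟ^2(U;F) ≅ 0


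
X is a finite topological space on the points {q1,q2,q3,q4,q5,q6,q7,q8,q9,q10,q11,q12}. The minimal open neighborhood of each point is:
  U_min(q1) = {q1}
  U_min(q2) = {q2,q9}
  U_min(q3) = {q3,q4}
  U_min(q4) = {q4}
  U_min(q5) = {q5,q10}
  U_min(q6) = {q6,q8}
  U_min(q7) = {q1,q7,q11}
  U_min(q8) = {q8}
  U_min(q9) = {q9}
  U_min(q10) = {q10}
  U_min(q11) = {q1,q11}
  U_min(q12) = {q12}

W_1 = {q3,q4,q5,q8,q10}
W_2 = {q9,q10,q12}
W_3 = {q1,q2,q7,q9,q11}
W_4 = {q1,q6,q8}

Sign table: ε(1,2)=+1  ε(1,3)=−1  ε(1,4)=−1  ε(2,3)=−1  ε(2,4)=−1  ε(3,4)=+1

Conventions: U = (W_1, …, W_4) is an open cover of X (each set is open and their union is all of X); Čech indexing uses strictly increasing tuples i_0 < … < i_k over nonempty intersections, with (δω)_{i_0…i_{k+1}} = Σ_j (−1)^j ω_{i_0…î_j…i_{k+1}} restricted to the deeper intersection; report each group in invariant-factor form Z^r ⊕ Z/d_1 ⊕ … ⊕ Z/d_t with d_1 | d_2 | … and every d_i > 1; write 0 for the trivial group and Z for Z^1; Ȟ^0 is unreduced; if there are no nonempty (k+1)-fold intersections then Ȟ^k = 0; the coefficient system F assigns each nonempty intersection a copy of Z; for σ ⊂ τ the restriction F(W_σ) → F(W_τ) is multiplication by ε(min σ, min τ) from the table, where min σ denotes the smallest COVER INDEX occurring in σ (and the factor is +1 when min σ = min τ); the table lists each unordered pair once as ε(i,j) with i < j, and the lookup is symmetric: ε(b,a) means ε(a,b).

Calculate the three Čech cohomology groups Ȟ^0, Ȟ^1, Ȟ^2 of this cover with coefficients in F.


intersection data:
  W12={q10} W14={q8} W23={q9} W34={q1}
C dims 4,4; δ0: rk 3, SNF 1^3
Ȟ^0 = (4 − 3) − 0 = 1, so Ȟ^0 ≅ Z
Ȟ^1 = (4 − 0) − 3 = 1, so Ȟ^1 ≅ Z
Ȟ^2 = (0 − 0) − 0 = 0, so Ȟ^2 ≅ 0

Ȟ^0 ≅ Z; Ȟ^1 ≅ Z; Ȟ^2 ≅ 0


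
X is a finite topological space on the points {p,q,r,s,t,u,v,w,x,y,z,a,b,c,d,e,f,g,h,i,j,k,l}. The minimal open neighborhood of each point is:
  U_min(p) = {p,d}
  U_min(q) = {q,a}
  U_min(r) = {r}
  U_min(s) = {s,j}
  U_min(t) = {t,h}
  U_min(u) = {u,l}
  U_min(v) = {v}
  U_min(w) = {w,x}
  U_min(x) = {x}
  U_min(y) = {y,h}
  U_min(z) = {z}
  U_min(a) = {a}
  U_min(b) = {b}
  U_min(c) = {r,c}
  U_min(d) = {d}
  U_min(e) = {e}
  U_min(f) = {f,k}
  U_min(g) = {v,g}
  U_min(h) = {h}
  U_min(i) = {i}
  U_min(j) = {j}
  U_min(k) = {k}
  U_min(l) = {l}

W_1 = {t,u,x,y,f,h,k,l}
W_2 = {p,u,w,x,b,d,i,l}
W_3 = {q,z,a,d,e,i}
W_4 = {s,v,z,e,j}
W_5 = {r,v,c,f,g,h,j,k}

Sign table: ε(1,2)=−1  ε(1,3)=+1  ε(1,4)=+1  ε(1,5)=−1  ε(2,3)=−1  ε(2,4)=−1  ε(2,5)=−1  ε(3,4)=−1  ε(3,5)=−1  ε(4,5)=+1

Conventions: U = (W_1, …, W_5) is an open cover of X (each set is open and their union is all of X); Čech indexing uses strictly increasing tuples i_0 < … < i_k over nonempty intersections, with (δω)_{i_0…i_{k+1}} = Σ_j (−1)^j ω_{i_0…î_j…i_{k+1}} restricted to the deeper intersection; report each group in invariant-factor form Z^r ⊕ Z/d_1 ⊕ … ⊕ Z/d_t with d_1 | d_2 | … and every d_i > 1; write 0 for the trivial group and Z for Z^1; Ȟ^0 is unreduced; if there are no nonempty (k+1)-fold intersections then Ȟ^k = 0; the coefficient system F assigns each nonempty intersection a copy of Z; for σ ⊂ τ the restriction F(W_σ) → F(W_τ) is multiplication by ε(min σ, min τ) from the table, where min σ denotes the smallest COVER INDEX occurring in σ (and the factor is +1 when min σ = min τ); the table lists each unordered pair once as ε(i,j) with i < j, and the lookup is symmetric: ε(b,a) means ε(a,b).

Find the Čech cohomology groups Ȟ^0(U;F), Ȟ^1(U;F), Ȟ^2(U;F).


Ȟ^0(U;F) ≅ Z, Ȟ^1(U;F) ≅ Z, Ȟ^2(U;F) ≅ 0

cover nerve:
  W12={u,x,l} W15={f,h,k} W23={d,i} W34={z,e} W45={v,j}
C dims 5,5; δ0: rk 4, SNF 1^4
Ȟ^0: (5−4)−0=1 ⇒ Z
Ȟ^1: (5−0)−4=1 ⇒ Z
Ȟ^2: (0−0)−0=0 ⇒ 0


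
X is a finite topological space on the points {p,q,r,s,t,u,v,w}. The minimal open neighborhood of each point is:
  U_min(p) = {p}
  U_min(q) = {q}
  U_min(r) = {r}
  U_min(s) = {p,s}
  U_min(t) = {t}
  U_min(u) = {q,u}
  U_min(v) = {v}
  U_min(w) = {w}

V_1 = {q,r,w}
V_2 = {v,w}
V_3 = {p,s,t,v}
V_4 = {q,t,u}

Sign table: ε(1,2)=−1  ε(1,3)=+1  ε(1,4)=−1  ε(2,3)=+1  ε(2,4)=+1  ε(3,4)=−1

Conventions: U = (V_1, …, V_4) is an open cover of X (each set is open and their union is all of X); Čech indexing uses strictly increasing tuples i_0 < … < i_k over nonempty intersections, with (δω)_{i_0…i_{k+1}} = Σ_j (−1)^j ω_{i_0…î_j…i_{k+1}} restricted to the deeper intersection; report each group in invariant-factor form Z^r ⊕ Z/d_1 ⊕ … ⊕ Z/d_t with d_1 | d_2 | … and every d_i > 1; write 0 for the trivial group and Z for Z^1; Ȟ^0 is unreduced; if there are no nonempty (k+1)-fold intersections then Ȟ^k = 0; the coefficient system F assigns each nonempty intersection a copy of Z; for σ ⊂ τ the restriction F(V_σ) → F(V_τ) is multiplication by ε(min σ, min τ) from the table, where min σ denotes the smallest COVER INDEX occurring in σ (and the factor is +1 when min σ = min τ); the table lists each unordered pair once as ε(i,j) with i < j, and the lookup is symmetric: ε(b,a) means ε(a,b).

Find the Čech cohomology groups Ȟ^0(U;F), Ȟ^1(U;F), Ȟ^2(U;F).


nerve of the cover:
  V12={w} V14={q} V23={v} V34={t}
C dims 4,4; δ0: rk 4, SNF 1^3·2
Ȟ^0 = (4 − 4) − 0 = 0, so Ȟ^0 ≅ 0
Ȟ^1 = (4 − 0) − 4 = 0 plus torsion [2], so Ȟ^1 ≅ Z/2
Ȟ^2 = (0 − 0) − 0 = 0, so Ȟ^2 ≅ 0

Ȟ^0 ≅ 0, Ȟ^1 ≅ Z/2 and Ȟ^2 ≅ 0


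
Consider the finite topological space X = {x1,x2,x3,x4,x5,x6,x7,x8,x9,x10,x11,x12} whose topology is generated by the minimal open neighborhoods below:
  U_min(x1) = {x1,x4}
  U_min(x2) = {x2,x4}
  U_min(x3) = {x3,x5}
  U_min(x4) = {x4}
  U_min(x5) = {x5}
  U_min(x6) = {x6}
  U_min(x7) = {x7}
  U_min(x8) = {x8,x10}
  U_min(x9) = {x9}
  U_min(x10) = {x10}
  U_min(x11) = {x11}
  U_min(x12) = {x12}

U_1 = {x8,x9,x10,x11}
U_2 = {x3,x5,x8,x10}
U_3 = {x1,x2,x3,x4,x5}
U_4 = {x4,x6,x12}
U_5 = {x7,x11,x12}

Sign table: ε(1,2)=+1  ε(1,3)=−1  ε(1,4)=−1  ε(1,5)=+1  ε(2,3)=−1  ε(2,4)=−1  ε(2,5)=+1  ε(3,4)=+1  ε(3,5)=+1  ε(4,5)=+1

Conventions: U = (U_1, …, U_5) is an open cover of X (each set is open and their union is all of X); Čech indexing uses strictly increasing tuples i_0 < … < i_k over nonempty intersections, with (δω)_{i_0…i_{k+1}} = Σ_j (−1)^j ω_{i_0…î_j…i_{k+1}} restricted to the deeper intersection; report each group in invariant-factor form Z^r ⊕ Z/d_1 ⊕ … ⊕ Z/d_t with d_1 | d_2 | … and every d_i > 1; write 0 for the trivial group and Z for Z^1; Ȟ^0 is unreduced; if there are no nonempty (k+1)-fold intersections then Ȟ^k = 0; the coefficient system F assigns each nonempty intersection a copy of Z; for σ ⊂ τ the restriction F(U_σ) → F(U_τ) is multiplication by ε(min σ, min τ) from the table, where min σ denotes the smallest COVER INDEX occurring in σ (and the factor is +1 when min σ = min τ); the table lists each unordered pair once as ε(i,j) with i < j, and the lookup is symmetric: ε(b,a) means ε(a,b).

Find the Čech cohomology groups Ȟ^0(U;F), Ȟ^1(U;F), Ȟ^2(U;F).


Ȟ^0 ≅ 0,  Ȟ^1 ≅ Z/2,  Ȟ^2 ≅ 0

nonempty overlaps:
  U12={x8,x10} U15={x11} U23={x3,x5} U34={x4} U45={x12}
C dims 5,5; δ0: rk 5, SNF 1^4·2
degree 0: 5−5−0 = 0 → Ȟ^0 ≅ 0
degree 1: 5−0−5 = 0 plus torsion [2] → Ȟ^1 ≅ Z/2
degree 2: 0−0−0 = 0 → Ȟ^2 ≅ 0


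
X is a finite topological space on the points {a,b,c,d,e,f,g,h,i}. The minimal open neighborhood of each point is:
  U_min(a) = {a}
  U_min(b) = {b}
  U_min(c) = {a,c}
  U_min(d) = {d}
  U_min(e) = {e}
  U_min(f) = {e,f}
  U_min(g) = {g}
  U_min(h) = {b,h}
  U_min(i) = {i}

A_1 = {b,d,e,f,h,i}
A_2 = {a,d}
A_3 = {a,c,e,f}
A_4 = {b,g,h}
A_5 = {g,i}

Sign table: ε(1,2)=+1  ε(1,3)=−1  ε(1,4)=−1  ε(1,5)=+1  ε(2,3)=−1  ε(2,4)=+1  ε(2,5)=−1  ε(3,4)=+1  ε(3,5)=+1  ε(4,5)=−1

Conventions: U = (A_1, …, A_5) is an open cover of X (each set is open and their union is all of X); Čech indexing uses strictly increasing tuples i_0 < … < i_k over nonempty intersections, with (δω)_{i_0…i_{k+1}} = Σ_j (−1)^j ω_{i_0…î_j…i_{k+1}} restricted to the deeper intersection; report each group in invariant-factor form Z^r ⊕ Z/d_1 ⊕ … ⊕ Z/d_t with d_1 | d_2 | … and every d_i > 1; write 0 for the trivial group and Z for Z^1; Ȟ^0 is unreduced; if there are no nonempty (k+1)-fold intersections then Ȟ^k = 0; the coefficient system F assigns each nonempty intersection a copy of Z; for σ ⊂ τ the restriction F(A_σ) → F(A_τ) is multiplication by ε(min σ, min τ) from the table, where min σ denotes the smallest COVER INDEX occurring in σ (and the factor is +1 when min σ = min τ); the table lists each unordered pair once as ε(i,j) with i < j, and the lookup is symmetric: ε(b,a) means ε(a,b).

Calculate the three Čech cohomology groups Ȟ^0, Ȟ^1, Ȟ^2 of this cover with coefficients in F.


Ȟ^0 ≅ Z, Ȟ^1 ≅ Z^2 and Ȟ^2 ≅ 0

nerve of the cover:
  A12={d} A13={e,f} A14={b,h} A15={i} A23={a} A45={g}
C dims 5,6; δ0: rk 4, SNF 1^4
Ȟ^0 = (5 − 4) − 0 = 1, so Ȟ^0 ≅ Z
Ȟ^1 = (6 − 0) − 4 = 2, so Ȟ^1 ≅ Z^2
Ȟ^2 = (0 − 0) − 0 = 0, so Ȟ^2 ≅ 0


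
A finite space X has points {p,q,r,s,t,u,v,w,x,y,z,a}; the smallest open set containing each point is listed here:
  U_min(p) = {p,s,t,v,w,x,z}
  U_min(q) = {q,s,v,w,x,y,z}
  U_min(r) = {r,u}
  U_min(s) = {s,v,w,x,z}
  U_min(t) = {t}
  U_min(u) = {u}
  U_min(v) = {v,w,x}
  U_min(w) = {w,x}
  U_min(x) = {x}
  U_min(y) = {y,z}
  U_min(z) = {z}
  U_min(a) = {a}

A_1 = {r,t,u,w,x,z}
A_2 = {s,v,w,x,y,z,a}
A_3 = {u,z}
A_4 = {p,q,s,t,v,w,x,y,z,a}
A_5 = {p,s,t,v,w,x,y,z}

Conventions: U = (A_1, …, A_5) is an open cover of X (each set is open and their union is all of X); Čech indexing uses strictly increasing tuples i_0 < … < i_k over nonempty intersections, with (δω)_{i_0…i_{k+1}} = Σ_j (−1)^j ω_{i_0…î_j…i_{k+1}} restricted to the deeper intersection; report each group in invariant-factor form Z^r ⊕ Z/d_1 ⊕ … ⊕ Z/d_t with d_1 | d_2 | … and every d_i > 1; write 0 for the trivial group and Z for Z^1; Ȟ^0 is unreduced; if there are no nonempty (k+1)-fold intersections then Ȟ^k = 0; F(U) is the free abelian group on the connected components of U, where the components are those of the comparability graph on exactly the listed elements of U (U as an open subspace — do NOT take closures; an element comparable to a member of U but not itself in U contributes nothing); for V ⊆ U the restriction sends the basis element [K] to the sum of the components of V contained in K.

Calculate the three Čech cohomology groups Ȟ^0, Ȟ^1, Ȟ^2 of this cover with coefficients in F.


intersection data:
  A12={w,x,z} A13={u,z} A14={t,w,x,z} A15={t,w,x,z} A23={z} A24={s,v,w,x,y,z,a} A25={s,v,w,x,y,z} A34={z} A35={z} A45={p,s,t,v,w,x,y,z}
  A123={z} A124={w,x,z} A125={w,x,z} A134={z} A135={z} A145={t,w,x,z} A234={z} A235={z} A245={s,v,w,x,y,z} A345={z}
  A1234={z} A1235={z} A1245={w,x,z} A1345={z} A2345={z}
  A12345={z}
components per intersection:
  A1: {r,u} {t} {w,x} {z}
  A2: {s,v,w,x,y,z} {a}
  A3: {u} {z}
  A4: {p,q,s,t,v,w,x,y,z} {a}
  A5: {p,s,t,v,w,x,y,z}
  A12: {w,x} {z}
  A13: {u} {z}
  A14: {t} {w,x} {z}
  A15: {t} {w,x} {z}
  A23: {z}
  A24: {s,v,w,x,y,z} {a}
  A25: {s,v,w,x,y,z}
  A34: {z}
  A35: {z}
  A45: {p,s,t,v,w,x,y,z}
  A123: {z}
  A124: {w,x} {z}
  A125: {w,x} {z}
  A134: {z}
  A135: {z}
  A145: {t} {w,x} {z}
  A234: {z}
  A235: {z}
  A245: {s,v,w,x,y,z}
  A345: {z}
  A1234: {z}
  A1235: {z}
  A1245: {w,x} {z}
  A1345: {z}
  A2345: {z}
  A12345: {z}
C dims 11,17,14,6; δ0: rk 8, SNF 1^8; δ1: rk 9, SNF 1^9; δ2: rk 5, SNF 1^5
Ȟ^0 = (11 − 8) − 0 = 3, so Ȟ^0 ≅ Z^3
Ȟ^1 = (17 − 9) − 8 = 0, so Ȟ^1 ≅ 0
Ȟ^2 = (14 − 5) − 9 = 0, so Ȟ^2 ≅ 0

Ȟ^0 = Z^3; Ȟ^1 = 0; Ȟ^2 = 0


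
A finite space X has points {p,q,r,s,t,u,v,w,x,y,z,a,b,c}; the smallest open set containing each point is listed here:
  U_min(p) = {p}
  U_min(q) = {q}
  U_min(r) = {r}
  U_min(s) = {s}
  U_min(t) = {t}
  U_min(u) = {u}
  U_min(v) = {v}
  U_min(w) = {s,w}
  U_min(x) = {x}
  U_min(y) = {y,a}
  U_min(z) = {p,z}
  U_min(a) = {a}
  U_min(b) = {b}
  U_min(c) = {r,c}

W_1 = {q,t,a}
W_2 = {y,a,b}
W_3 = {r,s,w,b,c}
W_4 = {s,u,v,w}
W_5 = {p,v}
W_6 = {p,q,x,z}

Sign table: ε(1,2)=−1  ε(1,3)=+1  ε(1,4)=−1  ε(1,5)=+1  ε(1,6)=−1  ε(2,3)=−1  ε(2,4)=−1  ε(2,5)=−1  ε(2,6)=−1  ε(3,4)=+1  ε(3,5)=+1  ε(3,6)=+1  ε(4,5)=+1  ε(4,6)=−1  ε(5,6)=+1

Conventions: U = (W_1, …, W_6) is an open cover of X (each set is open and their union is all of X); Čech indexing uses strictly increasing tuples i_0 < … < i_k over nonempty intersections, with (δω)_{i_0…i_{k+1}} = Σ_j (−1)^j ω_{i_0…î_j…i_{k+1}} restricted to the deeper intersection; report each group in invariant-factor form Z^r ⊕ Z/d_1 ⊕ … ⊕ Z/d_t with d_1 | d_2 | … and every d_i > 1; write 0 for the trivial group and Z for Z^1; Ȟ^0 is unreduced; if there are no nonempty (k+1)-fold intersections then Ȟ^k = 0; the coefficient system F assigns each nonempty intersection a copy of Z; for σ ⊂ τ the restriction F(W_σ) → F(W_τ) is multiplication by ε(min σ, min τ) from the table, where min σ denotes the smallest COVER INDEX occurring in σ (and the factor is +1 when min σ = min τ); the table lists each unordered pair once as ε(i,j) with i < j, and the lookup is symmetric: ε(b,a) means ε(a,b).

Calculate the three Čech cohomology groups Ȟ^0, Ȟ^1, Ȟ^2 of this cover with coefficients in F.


intersection data:
  W12={a} W16={q} W23={b} W34={s,w} W45={v} W56={p}
C dims 6,6; δ0: rk 6, SNF 1^5·2
Ȟ^0 = (6 − 6) − 0 = 0, so Ȟ^0 ≅ 0
Ȟ^1 = (6 − 0) − 6 = 0 plus torsion [2], so Ȟ^1 ≅ Z/2
Ȟ^2 = (0 − 0) − 0 = 0, so Ȟ^2 ≅ 0

Ȟ^0 = 0, Ȟ^1 = Z/2 and Ȟ^2 = 0


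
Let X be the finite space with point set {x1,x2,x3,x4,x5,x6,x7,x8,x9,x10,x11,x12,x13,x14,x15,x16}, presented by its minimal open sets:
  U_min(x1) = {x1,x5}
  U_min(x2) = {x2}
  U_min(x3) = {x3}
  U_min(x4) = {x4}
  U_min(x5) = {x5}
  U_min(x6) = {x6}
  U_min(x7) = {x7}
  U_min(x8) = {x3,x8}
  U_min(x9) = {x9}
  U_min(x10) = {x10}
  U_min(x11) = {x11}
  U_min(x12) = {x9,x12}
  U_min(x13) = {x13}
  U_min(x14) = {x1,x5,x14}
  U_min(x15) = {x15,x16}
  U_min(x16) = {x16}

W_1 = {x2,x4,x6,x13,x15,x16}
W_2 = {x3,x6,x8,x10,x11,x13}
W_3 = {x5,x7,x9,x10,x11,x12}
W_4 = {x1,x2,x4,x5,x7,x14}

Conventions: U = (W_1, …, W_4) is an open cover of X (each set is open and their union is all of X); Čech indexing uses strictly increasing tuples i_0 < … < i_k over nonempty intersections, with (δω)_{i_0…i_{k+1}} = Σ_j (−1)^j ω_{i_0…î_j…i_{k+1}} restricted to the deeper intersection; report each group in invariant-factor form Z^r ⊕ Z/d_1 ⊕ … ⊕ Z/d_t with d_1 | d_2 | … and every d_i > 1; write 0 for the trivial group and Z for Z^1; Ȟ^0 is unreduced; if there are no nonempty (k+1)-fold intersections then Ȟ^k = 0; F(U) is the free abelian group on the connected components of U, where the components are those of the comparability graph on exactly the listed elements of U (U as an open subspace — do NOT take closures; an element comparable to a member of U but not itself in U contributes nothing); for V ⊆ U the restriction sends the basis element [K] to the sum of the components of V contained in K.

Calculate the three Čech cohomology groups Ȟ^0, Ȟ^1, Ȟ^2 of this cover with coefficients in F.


Ȟ^0(U;F) ≅ Z^11,  Ȟ^1(U;F) ≅ 0,  Ȟ^2(U;F) ≅ 0

nonempty overlaps:
  W12={x6,x13} W14={x2,x4} W23={x10,x11} W34={x5,x7}
components per intersection:
  W1: {x2} {x4} {x6} {x13} {x15,x16}
  W2: {x3,x8} {x6} {x10} {x11} {x13}
  W3: {x5} {x7} {x9,x12} {x10} {x11}
  W4: {x1,x5,x14} {x2} {x4} {x7}
  W12: {x6} {x13}
  W14: {x2} {x4}
  W23: {x10} {x11}
  W34: {x5} {x7}
C dims 19,8; δ0: rk 8, SNF 1^8
degree 0: 19−8−0 = 11 → Ȟ^0 ≅ Z^11
degree 1: 8−0−8 = 0 → Ȟ^1 ≅ 0
degree 2: 0−0−0 = 0 → Ȟ^2 ≅ 0


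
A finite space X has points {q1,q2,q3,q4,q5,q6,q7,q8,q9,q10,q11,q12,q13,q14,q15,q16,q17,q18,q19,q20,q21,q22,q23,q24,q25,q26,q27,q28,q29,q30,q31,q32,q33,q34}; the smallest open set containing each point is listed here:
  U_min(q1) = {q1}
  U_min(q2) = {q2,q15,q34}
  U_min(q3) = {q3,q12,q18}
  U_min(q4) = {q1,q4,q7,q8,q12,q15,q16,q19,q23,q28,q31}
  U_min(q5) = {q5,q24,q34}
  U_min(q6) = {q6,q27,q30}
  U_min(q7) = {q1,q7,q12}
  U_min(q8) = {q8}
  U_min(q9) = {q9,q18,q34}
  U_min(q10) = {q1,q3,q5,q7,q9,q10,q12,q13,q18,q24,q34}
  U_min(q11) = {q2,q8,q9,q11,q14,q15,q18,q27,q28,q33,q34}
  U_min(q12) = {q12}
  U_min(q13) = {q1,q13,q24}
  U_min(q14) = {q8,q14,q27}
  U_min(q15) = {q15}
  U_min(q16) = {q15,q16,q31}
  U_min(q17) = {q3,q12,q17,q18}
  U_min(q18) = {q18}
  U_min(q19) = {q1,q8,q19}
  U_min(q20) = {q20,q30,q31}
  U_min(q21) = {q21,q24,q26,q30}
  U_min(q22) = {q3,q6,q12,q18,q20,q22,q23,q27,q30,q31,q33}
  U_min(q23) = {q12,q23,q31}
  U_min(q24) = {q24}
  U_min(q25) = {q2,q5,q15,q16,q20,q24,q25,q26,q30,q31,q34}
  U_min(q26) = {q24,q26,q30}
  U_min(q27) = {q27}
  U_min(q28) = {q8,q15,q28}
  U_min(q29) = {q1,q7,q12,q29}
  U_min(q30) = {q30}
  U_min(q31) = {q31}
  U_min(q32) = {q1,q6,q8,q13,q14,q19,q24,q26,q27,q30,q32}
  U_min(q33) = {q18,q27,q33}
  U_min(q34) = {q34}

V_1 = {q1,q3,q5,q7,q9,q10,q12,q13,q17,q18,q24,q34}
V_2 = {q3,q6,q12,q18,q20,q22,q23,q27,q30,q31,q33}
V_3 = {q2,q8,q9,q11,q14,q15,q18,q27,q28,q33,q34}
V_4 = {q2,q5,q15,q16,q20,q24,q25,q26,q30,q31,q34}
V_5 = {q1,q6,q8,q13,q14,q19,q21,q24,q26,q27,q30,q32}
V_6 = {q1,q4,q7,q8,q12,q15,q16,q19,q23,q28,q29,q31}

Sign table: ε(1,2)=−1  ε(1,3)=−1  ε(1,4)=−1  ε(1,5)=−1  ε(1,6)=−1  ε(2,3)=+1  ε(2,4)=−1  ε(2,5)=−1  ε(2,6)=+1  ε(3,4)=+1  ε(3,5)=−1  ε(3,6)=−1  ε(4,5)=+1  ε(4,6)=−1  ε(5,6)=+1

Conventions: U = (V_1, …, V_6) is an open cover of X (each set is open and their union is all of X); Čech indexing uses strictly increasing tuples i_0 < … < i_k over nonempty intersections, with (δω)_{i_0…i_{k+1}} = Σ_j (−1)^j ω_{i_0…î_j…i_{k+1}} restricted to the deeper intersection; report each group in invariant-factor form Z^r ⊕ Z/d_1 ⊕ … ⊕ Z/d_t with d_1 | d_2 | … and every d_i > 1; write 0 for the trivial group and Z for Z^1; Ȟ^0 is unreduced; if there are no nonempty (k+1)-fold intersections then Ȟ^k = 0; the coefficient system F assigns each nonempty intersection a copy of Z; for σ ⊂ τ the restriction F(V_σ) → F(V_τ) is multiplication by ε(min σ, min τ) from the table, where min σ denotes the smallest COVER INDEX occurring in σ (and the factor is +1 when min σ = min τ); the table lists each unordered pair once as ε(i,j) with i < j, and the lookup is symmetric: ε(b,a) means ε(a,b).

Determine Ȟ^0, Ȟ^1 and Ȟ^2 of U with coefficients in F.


nonempty intersections:
  V12={q3,q12,q18} V13={q9,q18,q34} V14={q5,q24,q34} V15={q1,q13,q24} V16={q1,q7,q12} V23={q18,q27,q33} V24={q20,q30,q31} V25={q6,q27,q30} V26={q12,q23,q31} V34={q2,q15,q34} V35={q8,q14,q27} V36={q8,q15,q28} V45={q24,q26,q30} V46={q15,q16,q31} V56={q1,q8,q19}
  V123={q18} V126={q12} V134={q34} V145={q24} V156={q1} V235={q27} V245={q30} V246={q31} V346={q15} V356={q8}
C dims 6,15,10; δ0: rk 6, SNF 1^5·2; δ1: rk 9, SNF 1^9
Ȟ^0: (6−6)−0=0 ⇒ 0
Ȟ^1: (15−9)−6=0 plus torsion [2] ⇒ Z/2
Ȟ^2: (10−0)−9=1 ⇒ Z

Ȟ^0 = 0, Ȟ^1 = Z/2, Ȟ^2 = Z


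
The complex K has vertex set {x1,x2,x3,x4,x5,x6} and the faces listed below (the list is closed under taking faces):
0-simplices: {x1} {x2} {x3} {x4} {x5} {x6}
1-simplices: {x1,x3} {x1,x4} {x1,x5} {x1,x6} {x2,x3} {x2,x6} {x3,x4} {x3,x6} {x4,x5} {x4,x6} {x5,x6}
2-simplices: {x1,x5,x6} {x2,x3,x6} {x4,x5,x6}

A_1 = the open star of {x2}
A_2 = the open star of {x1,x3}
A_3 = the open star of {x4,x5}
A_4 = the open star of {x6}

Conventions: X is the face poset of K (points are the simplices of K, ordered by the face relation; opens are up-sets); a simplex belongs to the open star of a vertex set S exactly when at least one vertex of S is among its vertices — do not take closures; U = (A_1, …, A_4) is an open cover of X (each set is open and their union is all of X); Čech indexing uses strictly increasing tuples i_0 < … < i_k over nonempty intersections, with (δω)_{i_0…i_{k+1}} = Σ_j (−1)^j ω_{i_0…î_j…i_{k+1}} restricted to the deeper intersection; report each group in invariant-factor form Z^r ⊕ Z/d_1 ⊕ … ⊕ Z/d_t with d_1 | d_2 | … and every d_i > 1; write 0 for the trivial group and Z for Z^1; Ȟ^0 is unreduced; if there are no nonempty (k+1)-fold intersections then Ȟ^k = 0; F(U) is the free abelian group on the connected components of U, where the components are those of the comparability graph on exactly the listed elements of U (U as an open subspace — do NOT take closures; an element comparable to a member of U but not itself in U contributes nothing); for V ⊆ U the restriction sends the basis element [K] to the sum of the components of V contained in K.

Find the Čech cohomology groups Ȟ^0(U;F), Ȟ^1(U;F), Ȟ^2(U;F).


Ȟ^0 = Z, Ȟ^1 = Z^3, Ȟ^2 = 0

intersection data:
  A1={{x2},{x2,x3},{x2,x6},{x2,x3,x6}} A2={{x1},{x3},{x1,x3},{x1,x4},{x1,x5},{x1,x6},{x2,x3},{x3,x4},{x3,x6},{x1,x5,x6},{x2,x3,x6}} A3={{x4},{x5},{x1,x4},{x1,x5},{x3,x4},{x4,x5},{x4,x6},{x5,x6},{x1,x5,x6},{x4,x5,x6}} A4={{x6},{x1,x6},{x2,x6},{x3,x6},{x4,x6},{x5,x6},{x1,x5,x6},{x2,x3,x6},{x4,x5,x6}}
  A12={{x2,x3},{x2,x3,x6}} A14={{x2,x6},{x2,x3,x6}} A23={{x1,x4},{x1,x5},{x3,x4},{x1,x5,x6}} A24={{x1,x6},{x3,x6},{x1,x5,x6},{x2,x3,x6}} A34={{x4,x6},{x5,x6},{x1,x5,x6},{x4,x5,x6}}
  A124={{x2,x3,x6}} A234={{x1,x5,x6}}
components per intersection:
  A1: {{x2},{x2,x3},{x2,x6},{x2,x3,x6}}
  A2: {{x1},{x3},{x1,x3},{x1,x4},{x1,x5},{x1,x6},{x2,x3},{x3,x4},{x3,x6},{x1,x5,x6},{x2,x3,x6}}
  A3: {{x4},{x5},{x1,x4},{x1,x5},{x3,x4},{x4,x5},{x4,x6},{x5,x6},{x1,x5,x6},{x4,x5,x6}}
  A4: {{x6},{x1,x6},{x2,x6},{x3,x6},{x4,x6},{x5,x6},{x1,x5,x6},{x2,x3,x6},{x4,x5,x6}}
  A12: {{x2,x3},{x2,x3,x6}}
  A14: {{x2,x6},{x2,x3,x6}}
  A23: {{x1,x4}} {{x1,x5},{x1,x5,x6}} {{x3,x4}}
  A24: {{x1,x6},{x1,x5,x6}} {{x3,x6},{x2,x3,x6}}
  A34: {{x4,x6},{x5,x6},{x1,x5,x6},{x4,x5,x6}}
  A124: {{x2,x3,x6}}
  A234: {{x1,x5,x6}}
C dims 4,8,2; δ0: rk 3, SNF 1^3; δ1: rk 2, SNF 1^2
Ȟ^0 = (4 − 3) − 0 = 1, so Ȟ^0 ≅ Z
Ȟ^1 = (8 − 2) − 3 = 3, so Ȟ^1 ≅ Z^3
Ȟ^2 = (2 − 0) − 2 = 0, so Ȟ^2 ≅ 0


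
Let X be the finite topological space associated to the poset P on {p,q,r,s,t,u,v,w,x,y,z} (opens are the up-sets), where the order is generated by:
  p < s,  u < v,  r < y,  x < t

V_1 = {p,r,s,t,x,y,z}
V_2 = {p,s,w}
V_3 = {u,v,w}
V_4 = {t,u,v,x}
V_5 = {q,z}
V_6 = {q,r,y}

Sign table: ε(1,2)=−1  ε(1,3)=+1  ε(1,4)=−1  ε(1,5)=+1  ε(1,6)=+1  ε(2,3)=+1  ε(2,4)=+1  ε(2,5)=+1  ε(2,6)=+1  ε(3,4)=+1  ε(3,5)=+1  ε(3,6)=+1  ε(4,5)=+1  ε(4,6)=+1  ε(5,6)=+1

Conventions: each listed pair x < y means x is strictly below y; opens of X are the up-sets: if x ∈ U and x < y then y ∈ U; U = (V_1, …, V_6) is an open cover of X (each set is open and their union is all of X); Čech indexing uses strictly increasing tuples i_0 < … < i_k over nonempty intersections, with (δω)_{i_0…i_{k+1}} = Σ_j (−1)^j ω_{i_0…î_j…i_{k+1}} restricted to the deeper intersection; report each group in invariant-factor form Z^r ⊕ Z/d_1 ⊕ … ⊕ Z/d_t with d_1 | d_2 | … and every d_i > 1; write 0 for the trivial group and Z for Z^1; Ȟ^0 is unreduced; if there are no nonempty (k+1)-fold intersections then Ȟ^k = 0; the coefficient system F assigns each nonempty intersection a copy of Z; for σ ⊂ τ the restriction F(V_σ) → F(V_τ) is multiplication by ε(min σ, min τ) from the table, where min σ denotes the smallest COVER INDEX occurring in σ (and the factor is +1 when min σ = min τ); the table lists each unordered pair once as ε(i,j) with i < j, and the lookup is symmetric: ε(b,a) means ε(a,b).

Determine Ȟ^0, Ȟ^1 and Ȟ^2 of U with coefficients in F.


Ȟ^0 ≅ Z, Ȟ^1 ≅ Z^2, Ȟ^2 ≅ 0

nonempty intersections:
  V12={p,s} V14={t,x} V15={z} V16={r,y} V23={w} V34={u,v} V56={q}
C dims 6,7; δ0: rk 5, SNF 1^5
Ȟ^0: (6−5)−0=1 ⇒ Z
Ȟ^1: (7−0)−5=2 ⇒ Z^2
Ȟ^2: (0−0)−0=0 ⇒ 0


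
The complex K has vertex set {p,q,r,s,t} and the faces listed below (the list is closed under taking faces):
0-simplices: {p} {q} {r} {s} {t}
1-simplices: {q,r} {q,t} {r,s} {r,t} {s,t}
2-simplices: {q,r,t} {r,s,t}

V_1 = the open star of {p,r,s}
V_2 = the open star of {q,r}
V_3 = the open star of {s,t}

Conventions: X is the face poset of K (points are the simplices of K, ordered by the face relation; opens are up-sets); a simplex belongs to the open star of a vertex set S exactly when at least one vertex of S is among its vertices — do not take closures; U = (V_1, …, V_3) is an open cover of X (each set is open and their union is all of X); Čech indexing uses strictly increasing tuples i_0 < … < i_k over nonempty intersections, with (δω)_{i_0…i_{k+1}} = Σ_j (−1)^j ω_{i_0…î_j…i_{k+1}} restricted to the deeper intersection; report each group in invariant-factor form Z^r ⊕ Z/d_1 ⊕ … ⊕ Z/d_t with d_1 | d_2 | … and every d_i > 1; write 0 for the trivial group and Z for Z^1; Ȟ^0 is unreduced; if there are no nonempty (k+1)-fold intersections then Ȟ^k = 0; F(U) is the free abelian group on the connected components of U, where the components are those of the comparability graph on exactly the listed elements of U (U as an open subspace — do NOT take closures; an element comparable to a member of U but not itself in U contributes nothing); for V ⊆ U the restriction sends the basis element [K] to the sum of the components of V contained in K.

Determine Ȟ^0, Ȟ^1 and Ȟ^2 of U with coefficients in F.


intersection data:
  V1={{p},{r},{s},{q,r},{r,s},{r,t},{s,t},{q,r,t},{r,s,t}} V2={{q},{r},{q,r},{q,t},{r,s},{r,t},{q,r,t},{r,s,t}} V3={{s},{t},{q,t},{r,s},{r,t},{s,t},{q,r,t},{r,s,t}}
  V12={{r},{q,r},{r,s},{r,t},{q,r,t},{r,s,t}} V13={{s},{r,s},{r,t},{s,t},{q,r,t},{r,s,t}} V23={{q,t},{r,s},{r,t},{q,r,t},{r,s,t}}
  V123={{r,s},{r,t},{q,r,t},{r,s,t}}
components per intersection:
  V1: {{p}} {{r},{s},{q,r},{r,s},{r,t},{s,t},{q,r,t},{r,s,t}}
  V2: {{q},{r},{q,r},{q,t},{r,s},{r,t},{q,r,t},{r,s,t}}
  V3: {{s},{t},{q,t},{r,s},{r,t},{s,t},{q,r,t},{r,s,t}}
  V12: {{r},{q,r},{r,s},{r,t},{q,r,t},{r,s,t}}
  V13: {{s},{r,s},{r,t},{s,t},{q,r,t},{r,s,t}}
  V23: {{q,t},{r,s},{r,t},{q,r,t},{r,s,t}}
  V123: {{r,s},{r,t},{q,r,t},{r,s,t}}
C dims 4,3,1; δ0: rk 2, SNF 1^2; δ1: rk 1, SNF 1^1
Ȟ^0 = (4 − 2) − 0 = 2, so Ȟ^0 ≅ Z^2
Ȟ^1 = (3 − 1) − 2 = 0, so Ȟ^1 ≅ 0
Ȟ^2 = (1 − 0) − 1 = 0, so Ȟ^2 ≅ 0

Ȟ^0 ≅ Z^2; Ȟ^1 ≅ 0; Ȟ^2 ≅ 0


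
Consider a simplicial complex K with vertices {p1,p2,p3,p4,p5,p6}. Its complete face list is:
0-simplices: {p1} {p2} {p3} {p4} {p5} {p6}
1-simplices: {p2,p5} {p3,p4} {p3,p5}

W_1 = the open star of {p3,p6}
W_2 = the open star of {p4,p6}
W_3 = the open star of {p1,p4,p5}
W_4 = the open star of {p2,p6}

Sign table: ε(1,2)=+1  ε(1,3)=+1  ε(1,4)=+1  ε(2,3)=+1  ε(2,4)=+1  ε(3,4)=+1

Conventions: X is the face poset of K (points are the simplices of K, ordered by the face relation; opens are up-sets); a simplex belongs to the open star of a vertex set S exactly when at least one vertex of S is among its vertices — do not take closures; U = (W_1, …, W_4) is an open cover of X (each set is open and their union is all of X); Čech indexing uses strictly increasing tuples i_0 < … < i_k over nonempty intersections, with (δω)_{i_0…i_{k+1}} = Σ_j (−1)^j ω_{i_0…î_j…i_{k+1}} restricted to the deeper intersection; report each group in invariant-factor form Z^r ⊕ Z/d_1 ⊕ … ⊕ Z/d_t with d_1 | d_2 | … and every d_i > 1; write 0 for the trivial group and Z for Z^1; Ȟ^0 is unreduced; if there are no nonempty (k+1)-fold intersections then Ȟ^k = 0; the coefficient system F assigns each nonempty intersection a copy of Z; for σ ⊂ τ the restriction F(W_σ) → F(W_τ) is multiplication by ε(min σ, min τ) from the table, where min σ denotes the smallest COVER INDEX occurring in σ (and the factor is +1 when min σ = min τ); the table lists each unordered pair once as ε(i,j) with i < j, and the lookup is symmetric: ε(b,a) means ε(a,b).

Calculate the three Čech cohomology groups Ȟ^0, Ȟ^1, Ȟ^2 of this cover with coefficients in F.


nerve of the cover:
  W1={{p3},{p6},{p3,p4},{p3,p5}} W2={{p4},{p6},{p3,p4}} W3={{p1},{p4},{p5},{p2,p5},{p3,p4},{p3,p5}} W4={{p2},{p6},{p2,p5}}
  W12={{p6},{p3,p4}} W13={{p3,p4},{p3,p5}} W14={{p6}} W23={{p4},{p3,p4}} W24={{p6}} W34={{p2,p5}}
  W123={{p3,p4}} W124={{p6}}
C dims 4,6,2; δ0: rk 3, SNF 1^3; δ1: rk 2, SNF 1^2
Ȟ^0 = (4 − 3) − 0 = 1, so Ȟ^0 ≅ Z
Ȟ^1 = (6 − 2) − 3 = 1, so Ȟ^1 ≅ Z
Ȟ^2 = (2 − 0) − 2 = 0, so Ȟ^2 ≅ 0

Ȟ^0(U;F) ≅ Z,  Ȟ^1(U;F) ≅ Z,  Ȟ^2(U;F) ≅ 0


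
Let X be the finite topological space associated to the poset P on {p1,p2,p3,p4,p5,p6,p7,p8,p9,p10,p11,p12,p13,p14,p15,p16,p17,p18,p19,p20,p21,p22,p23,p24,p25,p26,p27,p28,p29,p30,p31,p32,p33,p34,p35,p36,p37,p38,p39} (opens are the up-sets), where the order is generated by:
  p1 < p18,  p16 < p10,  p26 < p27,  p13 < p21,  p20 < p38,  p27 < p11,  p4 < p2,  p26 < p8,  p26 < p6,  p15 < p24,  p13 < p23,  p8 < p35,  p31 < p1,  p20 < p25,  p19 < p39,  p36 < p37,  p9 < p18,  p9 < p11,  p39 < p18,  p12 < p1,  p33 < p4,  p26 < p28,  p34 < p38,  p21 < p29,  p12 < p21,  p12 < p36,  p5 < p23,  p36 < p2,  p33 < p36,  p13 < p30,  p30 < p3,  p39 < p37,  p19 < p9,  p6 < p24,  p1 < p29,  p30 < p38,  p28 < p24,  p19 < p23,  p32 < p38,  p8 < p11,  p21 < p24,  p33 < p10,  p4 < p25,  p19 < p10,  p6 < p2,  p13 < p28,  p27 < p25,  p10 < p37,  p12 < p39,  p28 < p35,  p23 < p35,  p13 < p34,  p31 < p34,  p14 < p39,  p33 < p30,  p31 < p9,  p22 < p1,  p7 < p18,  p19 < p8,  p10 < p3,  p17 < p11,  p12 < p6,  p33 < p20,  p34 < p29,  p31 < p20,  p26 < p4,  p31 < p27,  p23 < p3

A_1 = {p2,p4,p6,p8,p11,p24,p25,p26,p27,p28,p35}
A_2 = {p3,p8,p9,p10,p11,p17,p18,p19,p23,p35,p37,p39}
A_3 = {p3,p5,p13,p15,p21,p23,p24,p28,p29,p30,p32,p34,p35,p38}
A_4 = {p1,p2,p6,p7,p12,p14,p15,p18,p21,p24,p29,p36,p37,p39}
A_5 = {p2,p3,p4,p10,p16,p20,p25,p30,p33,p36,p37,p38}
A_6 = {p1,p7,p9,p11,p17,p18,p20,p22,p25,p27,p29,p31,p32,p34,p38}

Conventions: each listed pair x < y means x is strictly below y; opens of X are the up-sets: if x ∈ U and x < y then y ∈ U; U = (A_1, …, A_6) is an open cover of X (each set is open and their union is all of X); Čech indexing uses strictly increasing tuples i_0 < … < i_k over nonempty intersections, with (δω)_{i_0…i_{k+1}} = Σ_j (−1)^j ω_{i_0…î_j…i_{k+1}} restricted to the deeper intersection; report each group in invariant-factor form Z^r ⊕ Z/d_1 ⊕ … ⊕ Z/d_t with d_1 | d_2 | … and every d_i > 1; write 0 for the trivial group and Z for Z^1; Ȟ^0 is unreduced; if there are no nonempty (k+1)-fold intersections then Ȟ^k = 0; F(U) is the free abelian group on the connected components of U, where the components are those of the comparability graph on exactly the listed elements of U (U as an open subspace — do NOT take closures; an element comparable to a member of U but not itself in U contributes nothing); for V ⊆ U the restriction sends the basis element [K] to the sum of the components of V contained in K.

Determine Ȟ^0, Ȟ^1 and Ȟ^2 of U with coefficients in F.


nerve simplices:
  A12={p8,p11,p35} A13={p24,p28,p35} A14={p2,p6,p24} A15={p2,p4,p25} A16={p11,p25,p27} A23={p3,p23,p35} A24={p18,p37,p39} A25={p3,p10,p37} A26={p9,p11,p17,p18} A34={p15,p21,p24,p29} A35={p3,p30,p38} A36={p29,p32,p34,p38} A45={p2,p36,p37} A46={p1,p7,p18,p29} A56={p20,p25,p38}
  A123={p35} A126={p11} A134={p24} A145={p2} A156={p25} A235={p3} A245={p37} A246={p18} A346={p29} A356={p38}
components per intersection:
  A1: {p2,p4,p6,p8,p11,p24,p25,p26,p27,p28,p35}
  A2: {p3,p8,p9,p10,p11,p17,p18,p19,p23,p35,p37,p39}
  A3: {p3,p5,p13,p15,p21,p23,p24,p28,p29,p30,p32,p34,p35,p38}
  A4: {p1,p2,p6,p7,p12,p14,p15,p18,p21,p24,p29,p36,p37,p39}
  A5: {p2,p3,p4,p10,p16,p20,p25,p30,p33,p36,p37,p38}
  A6: {p1,p7,p9,p11,p17,p18,p20,p22,p25,p27,p29,p31,p32,p34,p38}
  A12: {p8,p11,p35}
  A13: {p24,p28,p35}
  A14: {p2,p6,p24}
  A15: {p2,p4,p25}
  A16: {p11,p25,p27}
  A23: {p3,p23,p35}
  A24: {p18,p37,p39}
  A25: {p3,p10,p37}
  A26: {p9,p11,p17,p18}
  A34: {p15,p21,p24,p29}
  A35: {p3,p30,p38}
  A36: {p29,p32,p34,p38}
  A45: {p2,p36,p37}
  A46: {p1,p7,p18,p29}
  A56: {p20,p25,p38}
  A123: {p35}
  A126: {p11}
  A134: {p24}
  A145: {p2}
  A156: {p25}
  A235: {p3}
  A245: {p37}
  A246: {p18}
  A346: {p29}
  A356: {p38}
C dims 6,15,10; δ0: rk 5, SNF 1^5; δ1: rk 10, SNF 1^9·2
degree 0: 6−5−0 = 1 → Ȟ^0 ≅ Z
degree 1: 15−10−5 = 0 → Ȟ^1 ≅ 0
degree 2: 10−0−10 = 0 plus torsion [2] → Ȟ^2 ≅ Z/2

Ȟ^0 = Z, Ȟ^1 = 0, Ȟ^2 = Z/2


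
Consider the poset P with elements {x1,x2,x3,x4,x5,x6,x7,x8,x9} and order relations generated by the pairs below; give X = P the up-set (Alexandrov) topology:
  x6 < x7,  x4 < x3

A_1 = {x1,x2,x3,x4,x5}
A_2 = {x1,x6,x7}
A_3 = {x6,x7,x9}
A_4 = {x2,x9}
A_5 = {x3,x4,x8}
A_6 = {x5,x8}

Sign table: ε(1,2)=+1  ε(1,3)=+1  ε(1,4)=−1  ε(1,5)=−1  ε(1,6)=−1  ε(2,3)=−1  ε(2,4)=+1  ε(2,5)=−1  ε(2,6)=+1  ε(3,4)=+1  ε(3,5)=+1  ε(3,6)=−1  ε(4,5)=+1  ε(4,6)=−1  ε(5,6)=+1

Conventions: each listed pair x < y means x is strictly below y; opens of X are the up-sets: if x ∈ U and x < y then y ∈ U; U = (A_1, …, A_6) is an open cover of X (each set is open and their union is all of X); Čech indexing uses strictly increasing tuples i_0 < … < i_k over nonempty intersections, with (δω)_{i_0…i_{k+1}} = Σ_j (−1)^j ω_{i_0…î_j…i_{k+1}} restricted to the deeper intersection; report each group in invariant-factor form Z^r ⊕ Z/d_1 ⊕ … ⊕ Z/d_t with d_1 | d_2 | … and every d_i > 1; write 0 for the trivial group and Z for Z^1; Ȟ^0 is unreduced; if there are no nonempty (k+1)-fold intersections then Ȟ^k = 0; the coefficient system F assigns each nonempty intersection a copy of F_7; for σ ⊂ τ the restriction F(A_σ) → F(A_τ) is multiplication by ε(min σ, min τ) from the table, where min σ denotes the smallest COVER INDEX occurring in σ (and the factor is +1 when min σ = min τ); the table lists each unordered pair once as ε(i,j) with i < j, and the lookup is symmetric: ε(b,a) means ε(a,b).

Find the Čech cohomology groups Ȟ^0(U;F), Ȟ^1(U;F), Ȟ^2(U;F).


Ȟ^0(U;F) ≅ Z/7,  Ȟ^1(U;F) ≅ Z/7 ⊕ Z/7,  Ȟ^2(U;F) ≅ 0

cover nerve:
  A12={x1} A14={x2} A15={x3,x4} A16={x5} A23={x6,x7} A34={x9} A56={x8}
C dims 6,7; δ0: rk_F7 5
Ȟ^0: (6−5)−0=1 ⇒ Z/7
Ȟ^1: (7−0)−5=2 ⇒ Z/7 ⊕ Z/7
Ȟ^2: (0−0)−0=0 ⇒ 0


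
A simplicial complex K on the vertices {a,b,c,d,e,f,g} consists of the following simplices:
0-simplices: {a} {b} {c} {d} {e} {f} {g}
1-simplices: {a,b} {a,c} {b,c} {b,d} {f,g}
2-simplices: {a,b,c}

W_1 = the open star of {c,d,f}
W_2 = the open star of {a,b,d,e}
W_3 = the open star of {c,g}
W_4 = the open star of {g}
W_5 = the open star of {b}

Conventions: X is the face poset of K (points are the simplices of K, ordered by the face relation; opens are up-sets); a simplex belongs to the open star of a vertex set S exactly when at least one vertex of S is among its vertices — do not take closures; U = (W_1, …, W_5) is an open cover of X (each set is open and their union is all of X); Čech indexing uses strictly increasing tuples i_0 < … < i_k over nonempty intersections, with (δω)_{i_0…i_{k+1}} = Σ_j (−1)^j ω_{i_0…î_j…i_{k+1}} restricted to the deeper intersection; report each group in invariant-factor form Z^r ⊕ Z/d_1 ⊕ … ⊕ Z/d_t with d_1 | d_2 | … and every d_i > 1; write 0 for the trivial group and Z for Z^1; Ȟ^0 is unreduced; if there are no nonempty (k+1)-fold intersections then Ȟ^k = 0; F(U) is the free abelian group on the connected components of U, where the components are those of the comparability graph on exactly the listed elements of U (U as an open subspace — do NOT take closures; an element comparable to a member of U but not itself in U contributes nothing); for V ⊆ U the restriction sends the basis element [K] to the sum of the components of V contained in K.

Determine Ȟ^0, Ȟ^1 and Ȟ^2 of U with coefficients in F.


nonempty overlaps:
  W1={{c},{d},{f},{a,c},{b,c},{b,d},{f,g},{a,b,c}} W2={{a},{b},{d},{e},{a,b},{a,c},{b,c},{b,d},{a,b,c}} W3={{c},{g},{a,c},{b,c},{f,g},{a,b,c}} W4={{g},{f,g}} W5={{b},{a,b},{b,c},{b,d},{a,b,c}}
  W12={{d},{a,c},{b,c},{b,d},{a,b,c}} W13={{c},{a,c},{b,c},{f,g},{a,b,c}} W14={{f,g}} W15={{b,c},{b,d},{a,b,c}} W23={{a,c},{b,c},{a,b,c}} W25={{b},{a,b},{b,c},{b,d},{a,b,c}} W34={{g},{f,g}} W35={{b,c},{a,b,c}}
  W123={{a,c},{b,c},{a,b,c}} W125={{b,c},{b,d},{a,b,c}} W134={{f,g}} W135={{b,c},{a,b,c}} W235={{b,c},{a,b,c}}
  W1235={{b,c},{a,b,c}}
components per intersection:
  W1: {{c},{a,c},{b,c},{a,b,c}} {{d},{b,d}} {{f},{f,g}}
  W2: {{a},{b},{d},{a,b},{a,c},{b,c},{b,d},{a,b,c}} {{e}}
  W3: {{c},{a,c},{b,c},{a,b,c}} {{g},{f,g}}
  W4: {{g},{f,g}}
  W5: {{b},{a,b},{b,c},{b,d},{a,b,c}}
  W12: {{d},{b,d}} {{a,c},{b,c},{a,b,c}}
  W13: {{c},{a,c},{b,c},{a,b,c}} {{f,g}}
  W14: {{f,g}}
  W15: {{b,c},{a,b,c}} {{b,d}}
  W23: {{a,c},{b,c},{a,b,c}}
  W25: {{b},{a,b},{b,c},{b,d},{a,b,c}}
  W34: {{g},{f,g}}
  W35: {{b,c},{a,b,c}}
  W123: {{a,c},{b,c},{a,b,c}}
  W125: {{b,c},{a,b,c}} {{b,d}}
  W134: {{f,g}}
  W135: {{b,c},{a,b,c}}
  W235: {{b,c},{a,b,c}}
  W1235: {{b,c},{a,b,c}}
C dims 9,11,6,1; δ0: rk 6, SNF 1^6; δ1: rk 5, SNF 1^5; δ2: rk 1, SNF 1^1
degree 0: 9−6−0 = 3 → Ȟ^0 ≅ Z^3
degree 1: 11−5−6 = 0 → Ȟ^1 ≅ 0
degree 2: 6−1−5 = 0 → Ȟ^2 ≅ 0

Ȟ^0 ≅ Z^3, Ȟ^1 ≅ 0, Ȟ^2 ≅ 0


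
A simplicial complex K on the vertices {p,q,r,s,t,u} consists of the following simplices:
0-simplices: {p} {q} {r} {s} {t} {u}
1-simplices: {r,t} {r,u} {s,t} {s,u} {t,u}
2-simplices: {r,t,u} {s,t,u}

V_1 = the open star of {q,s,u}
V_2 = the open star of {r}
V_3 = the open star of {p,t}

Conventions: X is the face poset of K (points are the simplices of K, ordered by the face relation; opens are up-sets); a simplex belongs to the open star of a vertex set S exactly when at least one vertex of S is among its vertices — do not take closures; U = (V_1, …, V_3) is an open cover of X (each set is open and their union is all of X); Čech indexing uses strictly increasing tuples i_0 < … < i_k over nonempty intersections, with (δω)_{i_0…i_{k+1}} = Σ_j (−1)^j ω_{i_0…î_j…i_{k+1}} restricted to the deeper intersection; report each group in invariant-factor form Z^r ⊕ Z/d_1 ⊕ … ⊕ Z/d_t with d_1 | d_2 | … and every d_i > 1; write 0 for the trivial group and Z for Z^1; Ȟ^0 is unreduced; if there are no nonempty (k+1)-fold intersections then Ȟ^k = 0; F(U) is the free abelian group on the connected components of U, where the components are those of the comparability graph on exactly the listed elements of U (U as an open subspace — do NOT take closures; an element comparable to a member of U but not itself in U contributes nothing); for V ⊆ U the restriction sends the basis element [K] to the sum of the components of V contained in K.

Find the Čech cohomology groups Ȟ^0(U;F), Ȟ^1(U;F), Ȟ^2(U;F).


Ȟ^0(U;F) ≅ Z^3, Ȟ^1(U;F) ≅ 0 and Ȟ^2(U;F) ≅ 0

cover nerve:
  V1={{q},{s},{u},{r,u},{s,t},{s,u},{t,u},{r,t,u},{s,t,u}} V2={{r},{r,t},{r,u},{r,t,u}} V3={{p},{t},{r,t},{s,t},{t,u},{r,t,u},{s,t,u}}
  V12={{r,u},{r,t,u}} V13={{s,t},{t,u},{r,t,u},{s,t,u}} V23={{r,t},{r,t,u}}
  V123={{r,t,u}}
components per intersection:
  V1: {{q}} {{s},{u},{r,u},{s,t},{s,u},{t,u},{r,t,u},{s,t,u}}
  V2: {{r},{r,t},{r,u},{r,t,u}}
  V3: {{p}} {{t},{r,t},{s,t},{t,u},{r,t,u},{s,t,u}}
  V12: {{r,u},{r,t,u}}
  V13: {{s,t},{t,u},{r,t,u},{s,t,u}}
  V23: {{r,t},{r,t,u}}
  V123: {{r,t,u}}
C dims 5,3,1; δ0: rk 2, SNF 1^2; δ1: rk 1, SNF 1^1
Ȟ^0: (5−2)−0=3 ⇒ Z^3
Ȟ^1: (3−1)−2=0 ⇒ 0
Ȟ^2: (1−0)−1=0 ⇒ 0
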